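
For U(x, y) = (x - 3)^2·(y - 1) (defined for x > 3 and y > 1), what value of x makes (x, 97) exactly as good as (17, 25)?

x = 10

U(17, 25) = 4704.
Set U(x, 97) = 4704 and solve.
With y = 97: (97 − 1) = 96, so (x − 3)^2 = 4704/96 = 49.
Taking the square root (with x > 3): x − 3 = 7, so x = 10.
Check: U(10, 97) = 4704.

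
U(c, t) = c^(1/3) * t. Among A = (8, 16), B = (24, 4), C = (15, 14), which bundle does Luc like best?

Bundle C

Evaluate utility at each bundle:
U(A) = 32.000.
U(B) = 11.538.
U(C) = 34.527.
Highest utility is C, so C ≻ A ≻ B.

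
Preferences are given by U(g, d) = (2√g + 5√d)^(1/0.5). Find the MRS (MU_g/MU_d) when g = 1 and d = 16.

For CES with ρ = 0.5, MRS = (2/5)·√(d/g).
At (1, 16): MRS = 1.6.
So at (1, 16) the consumer would give up 1.6 units of d for one more unit of g.

MRS = 1.6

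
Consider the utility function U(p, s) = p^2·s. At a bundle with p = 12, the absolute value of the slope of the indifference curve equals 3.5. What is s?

s = 21

MU_p = 2·p·s and MU_s = p^2.
MRS = MU_p/MU_s = (2/1)·s/p.
Substitute p = 12: MRS = s/6. Setting s/6 = 3.5 gives s = 3.5·6 = 21.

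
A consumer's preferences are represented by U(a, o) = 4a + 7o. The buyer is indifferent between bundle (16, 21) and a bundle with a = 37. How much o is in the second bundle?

U(16, 21) = 211.
Set U(37, o) = 211 and solve.
4·37 + 7o = 211 ⇒ 7o = 63 ⇒ o = 9.
Check: U(37, 9) = 211.

o = 9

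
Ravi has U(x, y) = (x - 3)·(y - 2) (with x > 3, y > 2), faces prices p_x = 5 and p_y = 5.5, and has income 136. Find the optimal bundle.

x* = 14, y* = 12

MU_x = (y−2), MU_y = (x−3).
MRS = (y−2)/(x−3).
Tangency: set MRS = p_x/p_y = 5/5.5 = 10/11.
So (y − 2)/(x − 3) = 10/11, i.e. (y − 2) = (10/11)·(x − 3).
Rewrite the budget in excess-of-subsistence terms: 5·(x − 3) + 5.5·(y − 2) = 136 − 5·3 − 5.5·2 = 110.
Substituting, 10·(x − 3) = 110, so x − 3 = 11 and x* = 14.
Then y − 2 = (10/11)·11 = 10, so y* = 12.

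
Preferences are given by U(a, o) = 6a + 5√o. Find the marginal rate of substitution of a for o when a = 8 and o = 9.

MU_a = 6, MU_o = 5/(2√o).
MRS = 6 ÷ (5/(2√o)).
At (8, 9): MRS = 7.2.
That is, one extra unit of a is worth 7.2 units of o at the margin.

MRS = 7.2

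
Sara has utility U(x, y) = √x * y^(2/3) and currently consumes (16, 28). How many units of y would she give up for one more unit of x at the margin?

MU_x = 0.5·x^(-0.5)·y^(2/3) and MU_y = 2/3·√x·y^(-1/3).
MRS = MU_x/MU_y = (0.75)·y/x.
At (16, 28): MRS = 21/16.
The indifference curve has slope −21/16 at this bundle.

MRS = 21/16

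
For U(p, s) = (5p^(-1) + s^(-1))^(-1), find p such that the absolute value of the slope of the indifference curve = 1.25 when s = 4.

p = 8

For CES with ρ = -1, MRS = (5/1)·(s/p)^2.
Setting (5/1)·(4/p)^2 = 1.25 gives (4/p)^2 = 0.25, so 4/p = 0.5 and p = 8.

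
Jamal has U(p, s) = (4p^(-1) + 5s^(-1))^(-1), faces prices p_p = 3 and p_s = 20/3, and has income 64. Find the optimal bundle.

p* = 8, s* = 6

For CES with ρ = -1, MRS = (4/5)·(s/p)^2.
Tangency: set MRS = p_p/p_s = 3/(20/3) = 0.45.
So (s/p)^2 = 9/16; taking the square root, s/p = 0.75, i.e. s = 0.75·p.
Substitute into the budget 3·p + (20/3)·s = 64: 8·p = 64, so p* = 8 and s* = 0.75·8 = 6.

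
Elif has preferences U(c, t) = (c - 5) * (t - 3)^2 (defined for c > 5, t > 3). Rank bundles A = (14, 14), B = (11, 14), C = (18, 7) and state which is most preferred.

Bundle A

Evaluate utility at each bundle:
U(A) = 1089.
U(B) = 726.
U(C) = 208.
Highest utility is A, so A ≻ B ≻ C.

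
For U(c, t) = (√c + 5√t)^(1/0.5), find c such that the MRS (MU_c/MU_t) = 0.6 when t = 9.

c = 1

For CES with ρ = 0.5, MRS = (1/5)·√(t/c).
Setting (1/5)·√(9/c) = 0.6 gives √(9/c) = 3, so 9/c = 9 and c = 1.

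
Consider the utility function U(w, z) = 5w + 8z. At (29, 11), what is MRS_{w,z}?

MU_w = 5, MU_z = 8, so MRS = 5/8 = 0.625 at every bundle.
At (29, 11): MRS = 0.625.
That is, one extra unit of w is worth 0.625 units of z at the margin.

MRS = 0.625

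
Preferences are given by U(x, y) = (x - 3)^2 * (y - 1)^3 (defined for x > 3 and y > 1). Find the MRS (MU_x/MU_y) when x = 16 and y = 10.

MRS = 6/13

MU_x = 2·(x−3)·(y−1)^3, MU_y = 3·(x−3)^2·(y−1)^2.
MRS = (2/3)·(y−1)/(x−3).
At (16, 10): MRS = 6/13.
That is, one extra unit of x is worth 6/13 units of y at the margin.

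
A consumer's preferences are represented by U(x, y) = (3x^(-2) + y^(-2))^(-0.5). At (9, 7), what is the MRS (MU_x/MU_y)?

For CES with ρ = -2, MRS = (3/1)·(y/x)^3.
At (9, 7): MRS = 343/243.
The indifference curve has slope −343/243 at this bundle.

MRS = 343/243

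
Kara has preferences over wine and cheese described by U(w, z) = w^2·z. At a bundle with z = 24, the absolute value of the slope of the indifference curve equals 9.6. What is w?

w = 5

MU_w = 2·w·z and MU_z = w^2.
MRS = MU_w/MU_z = (2/1)·z/w.
Substitute z = 24: MRS = 48/w. Setting 48/w = 9.6 gives w = 48/9.6 = 5.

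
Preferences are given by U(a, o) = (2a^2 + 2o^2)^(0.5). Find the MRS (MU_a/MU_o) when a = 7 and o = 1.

For CES with ρ = 2, MRS = (o/a)^(-1).
At (7, 1): MRS = 7.
The indifference curve has slope −7 at this bundle.

MRS = 7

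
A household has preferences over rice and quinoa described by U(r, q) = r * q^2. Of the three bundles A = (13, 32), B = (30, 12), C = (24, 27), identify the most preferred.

Bundle C

Evaluate utility at each bundle:
U(A) = 13312.
U(B) = 4320.
U(C) = 17496.
Highest utility is C, so C ≻ A ≻ B.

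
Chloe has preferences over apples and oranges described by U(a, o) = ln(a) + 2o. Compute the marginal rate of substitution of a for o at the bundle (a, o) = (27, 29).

MU_a = 1/a, MU_o = 2.
MRS = 1/a ÷ 2.
At (27, 29): MRS = 1/54.
The indifference curve has slope −1/54 at this bundle.

MRS = 1/54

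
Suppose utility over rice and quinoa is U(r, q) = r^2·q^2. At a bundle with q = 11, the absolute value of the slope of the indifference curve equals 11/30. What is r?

r = 30

MU_r = 2·r·q^2 and MU_q = 2·r^2·q.
MRS = MU_r/MU_q = q/r.
Substitute q = 11: MRS = 11/r. Setting 11/r = 11/30 gives r = 11/(11/30) = 30.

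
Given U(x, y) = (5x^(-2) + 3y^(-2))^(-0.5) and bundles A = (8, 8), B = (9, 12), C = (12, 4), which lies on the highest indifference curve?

Bundle B

Evaluate utility at each bundle:
U(A) = 2.828.
U(B) = 3.480.
U(C) = 2.121.
Highest utility is B, so B ≻ A ≻ C.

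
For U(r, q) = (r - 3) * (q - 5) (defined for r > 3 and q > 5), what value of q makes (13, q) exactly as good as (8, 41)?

U(8, 41) = 180.
Set U(13, q) = 180 and solve.
With r = 13: (13 − 3) = 10, so (q − 5) = 180/10 = 18.
So q = 5 + 18 = 23.
Check: U(13, 23) = 180.

q = 23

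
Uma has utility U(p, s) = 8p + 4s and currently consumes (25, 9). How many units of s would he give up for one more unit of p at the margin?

MU_p = 8, MU_s = 4, so MRS = 8/4 = 2 at every bundle.
At (25, 9): MRS = 2.
That is, one extra unit of p is worth 2 units of s at the margin.

MRS = 2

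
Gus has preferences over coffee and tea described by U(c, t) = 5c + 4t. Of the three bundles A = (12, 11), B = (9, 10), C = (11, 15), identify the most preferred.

Evaluate utility at each bundle:
U(A) = 104.
U(B) = 85.
U(C) = 115.
Highest utility is C, so C ≻ A ≻ B.

Bundle C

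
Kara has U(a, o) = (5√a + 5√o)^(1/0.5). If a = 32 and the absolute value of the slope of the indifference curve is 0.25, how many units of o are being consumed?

For CES with ρ = 0.5, MRS = √(o/a).
Setting √(o/32) = 0.25 gives o/32 = 1/16 and o = 2.

o = 2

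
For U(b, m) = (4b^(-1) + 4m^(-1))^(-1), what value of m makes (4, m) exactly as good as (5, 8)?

U depends on (b, m) only through S = 4b^(-1) + 4m^(-1), so equal utility means equal S. At (5, 8): S = 1.3.
With b = 4: 4·4^(-1) = 1, so 4m^(-1) = 1.3 − 1 = 0.3, i.e. m^(-1) = 3/40.
Hence m = 1/(3/40) = 40/3.
Check: U(4, 40/3) = 0.7692.

m = 40/3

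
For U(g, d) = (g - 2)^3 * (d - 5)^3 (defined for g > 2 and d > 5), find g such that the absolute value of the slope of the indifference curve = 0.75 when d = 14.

g = 14

MU_g = 3·(g−2)^2·(d−5)^3, MU_d = 3·(g−2)^3·(d−5)^2.
MRS = (d−5)/(g−2).
Substitute d = 14: MRS = 9/(g − 2). Setting this equal to 0.75 gives g − 2 = 9/0.75 = 12, so g = 14.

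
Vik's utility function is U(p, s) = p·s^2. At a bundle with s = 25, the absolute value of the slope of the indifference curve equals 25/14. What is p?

MU_p = s^2 and MU_s = 2·p·s.
MRS = MU_p/MU_s = (1/2)·s/p.
Substitute s = 25: MRS = 12.5/p. Setting 12.5/p = 25/14 gives p = 12.5/(25/14) = 7.

p = 7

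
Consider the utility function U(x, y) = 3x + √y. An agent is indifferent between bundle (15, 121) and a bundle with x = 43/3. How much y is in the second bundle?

y = 169

U(15, 121) = 56.
Set U(43/3, y) = 56 and solve.
With x = 43/3: √y = 56 − 3·43/3 = 13, so √y = 13 and y = 169.
Check: U(43/3, 169) = 56.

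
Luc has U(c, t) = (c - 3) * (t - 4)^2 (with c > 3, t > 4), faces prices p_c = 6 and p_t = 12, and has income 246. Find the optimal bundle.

c* = 13, t* = 14

MU_c = (t−4)^2, MU_t = 2·(c−3)·(t−4).
MRS = (1/2)·(t−4)/(c−3).
Tangency: set MRS = p_c/p_t = 6/12 = 0.5.
So (1/2)·(t − 4)/(c − 3) = 0.5, i.e. (t − 4) = (c − 3).
Rewrite the budget in excess-of-subsistence terms: 6·(c − 3) + 12·(t − 4) = 246 − 6·3 − 12·4 = 180.
Substituting, 18·(c − 3) = 180, so c − 3 = 10 and c* = 13.
Then t − 4 = 10, so t* = 14.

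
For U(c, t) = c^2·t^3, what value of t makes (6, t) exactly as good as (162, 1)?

t = 9

U(162, 1) = 26244.
Set U(6, t) = 26244 and solve.
With c = 6: 6^2 = 36, so t^3 = 26244/36 = 729; taking the cube root, t = 9.
Check: U(6, 9) = 26244.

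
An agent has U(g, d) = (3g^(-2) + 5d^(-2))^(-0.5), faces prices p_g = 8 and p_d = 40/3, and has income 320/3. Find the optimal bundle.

For CES with ρ = -2, MRS = (3/5)·(d/g)^3.
Tangency: set MRS = p_g/p_d = 8/(40/3) = 0.6.
So (d/g)^3 = 1; taking the cube root, d/g = 1, i.e. d = g.
Substitute into the budget 8·g + (40/3)·d = 320/3: (64/3)·g = 320/3, so g* = 5 and d* = 5.

g* = 5, d* = 5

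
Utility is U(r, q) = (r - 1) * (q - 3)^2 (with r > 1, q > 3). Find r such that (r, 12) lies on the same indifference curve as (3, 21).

U(3, 21) = 648.
Set U(r, 12) = 648 and solve.
With q = 12: (12 − 3)^2 = 81, so (r − 1) = 648/81 = 8.
So r = 1 + 8 = 9.
Check: U(9, 12) = 648.

r = 9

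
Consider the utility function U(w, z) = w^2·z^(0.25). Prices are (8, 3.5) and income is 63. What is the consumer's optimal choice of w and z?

w* = 7, z* = 2

MU_w = 2·w·z^(0.25) and MU_z = 0.25·w^2·z^(-0.75).
MRS = MU_w/MU_z = (8)·z/w.
Tangency: set MRS = p_w/p_z = 8/3.5 = 16/7.
So (8)·z/w = 16/7, i.e. z = (2/7)·w.
Substitute into the budget 8·w + 3.5·z = 63: 9·w = 63, so w* = 7.
Then z* = (2/7)·7 = 2.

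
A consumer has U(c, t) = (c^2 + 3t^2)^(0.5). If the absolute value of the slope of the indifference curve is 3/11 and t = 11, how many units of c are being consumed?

c = 9

For CES with ρ = 2, MRS = (1/3)·(t/c)^(-1).
Setting (1/3)·(11/c)^(-1) = 3/11 gives (11/c)^(-1) = 9/11, so 11/c = 11/9 and c = 9.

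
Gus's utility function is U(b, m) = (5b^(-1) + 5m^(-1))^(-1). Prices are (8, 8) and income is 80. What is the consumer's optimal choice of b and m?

For CES with ρ = -1, MRS = (m/b)^2.
Tangency: set MRS = p_b/p_m = 8/8 = 1.
So (m/b)^2 = 1; taking the square root, m/b = 1, i.e. m = b.
Substitute into the budget 8·b + 8·m = 80: 16·b = 80, so b* = 5 and m* = 5.

b* = 5, m* = 5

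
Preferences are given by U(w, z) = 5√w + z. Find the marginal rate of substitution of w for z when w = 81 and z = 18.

MU_w = 5/(2√w), MU_z = 1.
MRS = 5/(2√w) ÷ 1.
At (81, 18): MRS = 5/18.
That is, one extra unit of w is worth 5/18 units of z at the margin.

MRS = 5/18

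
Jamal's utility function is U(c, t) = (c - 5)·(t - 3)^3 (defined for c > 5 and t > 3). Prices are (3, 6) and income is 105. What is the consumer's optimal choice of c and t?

c* = 11, t* = 12

MU_c = (t−3)^3, MU_t = 3·(c−5)·(t−3)^2.
MRS = (1/3)·(t−3)/(c−5).
Tangency: set MRS = p_c/p_t = 3/6 = 0.5.
So (1/3)·(t − 3)/(c − 5) = 0.5, i.e. (t − 3) = 1.5·(c − 5).
Rewrite the budget in excess-of-subsistence terms: 3·(c − 5) + 6·(t − 3) = 105 − 3·5 − 6·3 = 72.
Substituting, 12·(c − 5) = 72, so c − 5 = 6 and c* = 11.
Then t − 3 = 1.5·6 = 9, so t* = 12.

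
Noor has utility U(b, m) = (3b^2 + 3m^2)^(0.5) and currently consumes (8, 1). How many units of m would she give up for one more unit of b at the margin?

For CES with ρ = 2, MRS = (m/b)^(-1).
At (8, 1): MRS = 8.
That is, one extra unit of b is worth 8 units of m at the margin.

MRS = 8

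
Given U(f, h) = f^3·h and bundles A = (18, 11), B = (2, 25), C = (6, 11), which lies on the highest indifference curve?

Evaluate utility at each bundle:
U(A) = 64152.
U(B) = 200.
U(C) = 2376.
Highest utility is A, so A ≻ C ≻ B.

Bundle A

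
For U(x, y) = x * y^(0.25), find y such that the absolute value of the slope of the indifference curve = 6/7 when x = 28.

MU_x = y^(0.25) and MU_y = 0.25·x·y^(-0.75).
MRS = MU_x/MU_y = (4)·y/x.
Substitute x = 28: MRS = y/7. Setting y/7 = 6/7 gives y = (6/7)·7 = 6.

y = 6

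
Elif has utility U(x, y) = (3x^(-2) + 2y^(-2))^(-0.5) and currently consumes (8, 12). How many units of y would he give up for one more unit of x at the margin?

For CES with ρ = -2, MRS = (3/2)·(y/x)^3.
At (8, 12): MRS = 81/16.
That is, one extra unit of x is worth 81/16 units of y at the margin.

MRS = 81/16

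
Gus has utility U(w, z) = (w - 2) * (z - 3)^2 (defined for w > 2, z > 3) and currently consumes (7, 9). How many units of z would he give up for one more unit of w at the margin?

MU_w = (z−3)^2, MU_z = 2·(w−2)·(z−3).
MRS = (1/2)·(z−3)/(w−2).
At (7, 9): MRS = 0.6.
That is, one extra unit of w is worth 0.6 units of z at the margin.

MRS = 0.6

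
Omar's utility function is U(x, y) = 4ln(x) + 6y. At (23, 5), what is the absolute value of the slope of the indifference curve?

MRS = 2/69

MU_x = 4/x, MU_y = 6.
MRS = 4/x ÷ 6.
At (23, 5): MRS = 2/69.
So at (23, 5) the consumer would give up 2/69 units of y for one more unit of x.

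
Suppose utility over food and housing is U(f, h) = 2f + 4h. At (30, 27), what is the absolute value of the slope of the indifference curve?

MU_f = 2, MU_h = 4, so MRS = 2/4 = 0.5 at every bundle.
At (30, 27): MRS = 0.5.
The indifference curve has slope −0.5 at this bundle.

MRS = 0.5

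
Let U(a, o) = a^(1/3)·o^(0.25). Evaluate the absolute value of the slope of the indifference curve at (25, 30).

MRS = 1.6

MU_a = 1/3·a^(-2/3)·o^(0.25) and MU_o = 0.25·a^(1/3)·o^(-0.75).
MRS = MU_a/MU_o = (4/3)·o/a.
At (25, 30): MRS = 1.6.
The indifference curve has slope −1.6 at this bundle.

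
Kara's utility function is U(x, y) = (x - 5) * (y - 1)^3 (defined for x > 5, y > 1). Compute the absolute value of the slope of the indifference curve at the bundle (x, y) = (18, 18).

MU_x = (y−1)^3, MU_y = 3·(x−5)·(y−1)^2.
MRS = (1/3)·(y−1)/(x−5).
At (18, 18): MRS = 17/39.
The indifference curve has slope −17/39 at this bundle.

MRS = 17/39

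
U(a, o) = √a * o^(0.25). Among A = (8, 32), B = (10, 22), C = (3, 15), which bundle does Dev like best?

Evaluate utility at each bundle:
U(A) = 6.727.
U(B) = 6.849.
U(C) = 3.409.
Highest utility is B, so B ≻ A ≻ C.

Bundle B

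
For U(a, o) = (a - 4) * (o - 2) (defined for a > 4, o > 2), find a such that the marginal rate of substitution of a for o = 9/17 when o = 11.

a = 21

MU_a = (o−2), MU_o = (a−4).
MRS = (o−2)/(a−4).
Substitute o = 11: MRS = 9/(a − 4). Setting this equal to 9/17 gives a − 4 = 9/(9/17) = 17, so a = 21.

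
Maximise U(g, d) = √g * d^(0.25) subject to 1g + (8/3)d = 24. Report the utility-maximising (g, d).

g* = 16, d* = 3

MU_g = 0.5·g^(-0.5)·d^(0.25) and MU_d = 0.25·√g·d^(-0.75).
MRS = MU_g/MU_d = (2)·d/g.
Tangency: set MRS = p_g/p_d = 1/(8/3) = 0.375.
So (2)·d/g = 0.375, i.e. d = (3/16)·g.
Substitute into the budget 1·g + (8/3)·d = 24: 1.5·g = 24, so g* = 16.
Then d* = (3/16)·16 = 3.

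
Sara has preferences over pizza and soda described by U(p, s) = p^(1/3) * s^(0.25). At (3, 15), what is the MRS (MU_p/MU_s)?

MU_p = 1/3·p^(-2/3)·s^(0.25) and MU_s = 0.25·p^(1/3)·s^(-0.75).
MRS = MU_p/MU_s = (4/3)·s/p.
At (3, 15): MRS = 20/3.
So at (3, 15) the consumer would give up 20/3 units of s for one more unit of p.

MRS = 20/3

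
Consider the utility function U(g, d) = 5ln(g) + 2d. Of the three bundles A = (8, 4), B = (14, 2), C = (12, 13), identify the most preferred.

Evaluate utility at each bundle:
U(A) = 18.397.
U(B) = 17.195.
U(C) = 38.425.
Highest utility is C, so C ≻ A ≻ B.

Bundle C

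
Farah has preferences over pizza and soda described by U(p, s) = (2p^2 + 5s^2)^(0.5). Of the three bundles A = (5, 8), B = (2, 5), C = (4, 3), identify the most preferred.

Evaluate utility at each bundle:
U(A) = 19.235.
U(B) = 11.533.
U(C) = 8.775.
Highest utility is A, so A ≻ B ≻ C.

Bundle A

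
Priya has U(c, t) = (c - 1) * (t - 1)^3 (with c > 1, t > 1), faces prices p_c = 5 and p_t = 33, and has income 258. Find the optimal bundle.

c* = 12, t* = 6

MU_c = (t−1)^3, MU_t = 3·(c−1)·(t−1)^2.
MRS = (1/3)·(t−1)/(c−1).
Tangency: set MRS = p_c/p_t = 5/33.
So (1/3)·(t − 1)/(c − 1) = 5/33, i.e. (t − 1) = (5/11)·(c − 1).
Rewrite the budget in excess-of-subsistence terms: 5·(c − 1) + 33·(t − 1) = 258 − 5·1 − 33·1 = 220.
Substituting, 20·(c − 1) = 220, so c − 1 = 11 and c* = 12.
Then t − 1 = (5/11)·11 = 5, so t* = 6.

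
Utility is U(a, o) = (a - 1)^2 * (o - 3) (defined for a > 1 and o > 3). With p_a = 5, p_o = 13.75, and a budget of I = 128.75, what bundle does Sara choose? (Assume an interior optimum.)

a* = 12, o* = 5

MU_a = 2·(a−1)·(o−3), MU_o = (a−1)^2.
MRS = (2/1)·(o−3)/(a−1).
Tangency: set MRS = p_a/p_o = 5/13.75 = 4/11.
So (2/1)·(o − 3)/(a − 1) = 4/11, i.e. (o − 3) = (2/11)·(a − 1).
Rewrite the budget in excess-of-subsistence terms: 5·(a − 1) + 13.75·(o − 3) = 128.75 − 5·1 − 13.75·3 = 82.5.
Substituting, 7.5·(a − 1) = 82.5, so a − 1 = 11 and a* = 12.
Then o − 3 = (2/11)·11 = 2, so o* = 5.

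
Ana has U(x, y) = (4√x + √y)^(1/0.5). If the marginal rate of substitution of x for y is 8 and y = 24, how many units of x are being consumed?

For CES with ρ = 0.5, MRS = (4/1)·√(y/x).
Setting (4/1)·√(24/x) = 8 gives √(24/x) = 2, so 24/x = 4 and x = 6.

x = 6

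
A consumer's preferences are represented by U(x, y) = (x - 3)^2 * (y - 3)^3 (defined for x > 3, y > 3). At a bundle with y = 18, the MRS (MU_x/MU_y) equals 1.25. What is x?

MU_x = 2·(x−3)·(y−3)^3, MU_y = 3·(x−3)^2·(y−3)^2.
MRS = (2/3)·(y−3)/(x−3).
Substitute y = 18: MRS = 10/(x − 3). Setting this equal to 1.25 gives x − 3 = 10/1.25 = 8, so x = 11.

x = 11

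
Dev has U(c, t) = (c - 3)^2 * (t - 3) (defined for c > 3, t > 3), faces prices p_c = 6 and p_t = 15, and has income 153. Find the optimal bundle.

c* = 13, t* = 5

MU_c = 2·(c−3)·(t−3), MU_t = (c−3)^2.
MRS = (2/1)·(t−3)/(c−3).
Tangency: set MRS = p_c/p_t = 6/15 = 0.4.
So (2/1)·(t − 3)/(c − 3) = 0.4, i.e. (t − 3) = 0.2·(c − 3).
Rewrite the budget in excess-of-subsistence terms: 6·(c − 3) + 15·(t − 3) = 153 − 6·3 − 15·3 = 90.
Substituting, 9·(c − 3) = 90, so c − 3 = 10 and c* = 13.
Then t − 3 = 0.2·10 = 2, so t* = 5.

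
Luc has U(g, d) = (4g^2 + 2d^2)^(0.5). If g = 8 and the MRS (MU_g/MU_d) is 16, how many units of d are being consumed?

For CES with ρ = 2, MRS = (4/2)·(d/g)^(-1).
Setting (4/2)·(d/8)^(-1) = 16 gives (d/8)^(-1) = 8, so d/8 = 0.125 and d = 1.

d = 1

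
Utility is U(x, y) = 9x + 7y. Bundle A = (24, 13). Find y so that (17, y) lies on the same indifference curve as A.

y = 22

U(24, 13) = 307.
Set U(17, y) = 307 and solve.
9·17 + 7y = 307 ⇒ 7y = 154 ⇒ y = 22.
Check: U(17, 22) = 307.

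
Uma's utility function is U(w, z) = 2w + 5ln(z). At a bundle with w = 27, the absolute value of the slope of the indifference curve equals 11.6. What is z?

z = 29

MU_w = 2, MU_z = 5/z.
MRS = 2 ÷ (5/z).
MRS depends only on z: 0.4·z = 11.6 ⇒ z = 11.6/0.4 = 29.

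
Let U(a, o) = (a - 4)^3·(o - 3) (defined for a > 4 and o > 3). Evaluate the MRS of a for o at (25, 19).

MRS = 16/7

MU_a = 3·(a−4)^2·(o−3), MU_o = (a−4)^3.
MRS = (3/1)·(o−3)/(a−4).
At (25, 19): MRS = 16/7.
That is, one extra unit of a is worth 16/7 units of o at the margin.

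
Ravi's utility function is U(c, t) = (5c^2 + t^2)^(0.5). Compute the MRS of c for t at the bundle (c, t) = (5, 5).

MRS = 5

For CES with ρ = 2, MRS = (5/1)·(t/c)^(-1).
At (5, 5): MRS = 5.
That is, one extra unit of c is worth 5 units of t at the margin.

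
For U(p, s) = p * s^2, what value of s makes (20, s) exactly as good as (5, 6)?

s = 3

U(5, 6) = 180.
Set U(20, s) = 180 and solve.
With p = 20: s^2 = 180/20 = 9; taking the square root, s = 3.
Check: U(20, 3) = 180.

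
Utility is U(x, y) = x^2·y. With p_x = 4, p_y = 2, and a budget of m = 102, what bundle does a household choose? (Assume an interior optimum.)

MU_x = 2·x·y and MU_y = x^2.
MRS = MU_x/MU_y = (2/1)·y/x.
Tangency: set MRS = p_x/p_y = 4/2 = 2.
So (2/1)·y/x = 2, i.e. y = x.
Substitute into the budget 4·x + 2·y = 102: 6·x = 102, so x* = 17.
Then y* = 17.

x* = 17, y* = 17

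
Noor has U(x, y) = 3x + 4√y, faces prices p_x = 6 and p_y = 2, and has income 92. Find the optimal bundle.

MU_x = 3, MU_y = 4/(2√y).
MRS = 3 ÷ (4/(2√y)).
Tangency: set MRS = p_x/p_y = 6/2 = 3.
MRS depends only on y: 1.5·√y = 3 ⇒ √y = 3/1.5 = 2 ⇒ y* = 4.
From the budget, 6·x = 92 − 2·4 = 84, so x* = 14.

x* = 14, y* = 4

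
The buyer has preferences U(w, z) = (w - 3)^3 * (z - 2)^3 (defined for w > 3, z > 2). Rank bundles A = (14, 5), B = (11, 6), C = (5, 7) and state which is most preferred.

Bundle A

Evaluate utility at each bundle:
U(A) = 35937.
U(B) = 32768.
U(C) = 1000.
Highest utility is A, so A ≻ B ≻ C.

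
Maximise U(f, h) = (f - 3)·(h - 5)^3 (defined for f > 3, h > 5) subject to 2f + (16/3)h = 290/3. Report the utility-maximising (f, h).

f* = 11, h* = 14

MU_f = (h−5)^3, MU_h = 3·(f−3)·(h−5)^2.
MRS = (1/3)·(h−5)/(f−3).
Tangency: set MRS = p_f/p_h = 2/(16/3) = 0.375.
So (1/3)·(h − 5)/(f − 3) = 0.375, i.e. (h − 5) = 1.125·(f − 3).
Rewrite the budget in excess-of-subsistence terms: 2·(f − 3) + (16/3)·(h − 5) = 290/3 − 2·3 − (16/3)·5 = 64.
Substituting, 8·(f − 3) = 64, so f − 3 = 8 and f* = 11.
Then h − 5 = 1.125·8 = 9, so h* = 14.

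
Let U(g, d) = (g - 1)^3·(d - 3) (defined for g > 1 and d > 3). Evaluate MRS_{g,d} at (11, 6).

MRS = 0.9

MU_g = 3·(g−1)^2·(d−3), MU_d = (g−1)^3.
MRS = (3/1)·(d−3)/(g−1).
At (11, 6): MRS = 0.9.
So at (11, 6) the consumer would give up 0.9 units of d for one more unit of g.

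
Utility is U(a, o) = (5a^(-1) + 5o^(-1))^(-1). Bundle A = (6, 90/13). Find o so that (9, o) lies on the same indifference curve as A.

o = 5

U depends on (a, o) only through S = 5a^(-1) + 5o^(-1), so equal utility means equal S. At (6, 90/13): S = 14/9.
With a = 9: 5·9^(-1) = 5/9, so 5o^(-1) = 14/9 − 5/9 = 1, i.e. o^(-1) = 0.2.
Hence o = 1/0.2 = 5.
Check: U(9, 5) = 0.6429.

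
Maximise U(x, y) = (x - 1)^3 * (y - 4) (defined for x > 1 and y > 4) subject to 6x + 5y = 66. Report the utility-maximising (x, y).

MU_x = 3·(x−1)^2·(y−4), MU_y = (x−1)^3.
MRS = (3/1)·(y−4)/(x−1).
Tangency: set MRS = p_x/p_y = 6/5 = 1.2.
So (3/1)·(y − 4)/(x − 1) = 1.2, i.e. (y − 4) = 0.4·(x − 1).
Rewrite the budget in excess-of-subsistence terms: 6·(x − 1) + 5·(y − 4) = 66 − 6·1 − 5·4 = 40.
Substituting, 8·(x − 1) = 40, so x − 1 = 5 and x* = 6.
Then y − 4 = 0.4·5 = 2, so y* = 6.

x* = 6, y* = 6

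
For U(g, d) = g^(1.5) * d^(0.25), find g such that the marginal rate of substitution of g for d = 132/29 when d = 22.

MU_g = 1.5·√g·d^(0.25) and MU_d = 0.25·g^(1.5)·d^(-0.75).
MRS = MU_g/MU_d = (6)·d/g.
Substitute d = 22: MRS = 132/g. Setting 132/g = 132/29 gives g = 132/(132/29) = 29.

g = 29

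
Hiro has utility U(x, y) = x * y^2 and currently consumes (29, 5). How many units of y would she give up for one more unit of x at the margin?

MRS = 5/58

MU_x = y^2 and MU_y = 2·x·y.
MRS = MU_x/MU_y = (1/2)·y/x.
At (29, 5): MRS = 5/58.
That is, one extra unit of x is worth 5/58 units of y at the margin.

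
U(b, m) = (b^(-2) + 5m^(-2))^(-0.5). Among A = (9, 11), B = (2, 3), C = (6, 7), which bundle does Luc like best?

Evaluate utility at each bundle:
U(A) = 4.317.
U(B) = 1.114.
U(C) = 2.775.
Highest utility is A, so A ≻ C ≻ B.

Bundle A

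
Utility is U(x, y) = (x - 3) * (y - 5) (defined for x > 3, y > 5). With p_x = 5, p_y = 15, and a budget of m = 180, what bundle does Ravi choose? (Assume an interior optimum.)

MU_x = (y−5), MU_y = (x−3).
MRS = (y−5)/(x−3).
Tangency: set MRS = p_x/p_y = 5/15 = 1/3.
So (y − 5)/(x − 3) = 1/3, i.e. (y − 5) = (1/3)·(x − 3).
Rewrite the budget in excess-of-subsistence terms: 5·(x − 3) + 15·(y − 5) = 180 − 5·3 − 15·5 = 90.
Substituting, 10·(x − 3) = 90, so x − 3 = 9 and x* = 12.
Then y − 5 = (1/3)·9 = 3, so y* = 8.

x* = 12, y* = 8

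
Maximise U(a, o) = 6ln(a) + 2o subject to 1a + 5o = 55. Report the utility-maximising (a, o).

MU_a = 6/a, MU_o = 2.
MRS = 6/a ÷ 2.
Tangency: set MRS = p_a/p_o = 1/5 = 0.2.
MRS depends only on a: 3/a = 0.2 ⇒ a* = 3/0.2 = 15.
From the budget, 5·o = 55 − 1·15 = 40, so o* = 8.

a* = 15, o* = 8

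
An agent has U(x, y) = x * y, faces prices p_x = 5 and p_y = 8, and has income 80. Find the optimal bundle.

MU_x = y and MU_y = x.
MRS = MU_x/MU_y = y/x.
Tangency: set MRS = p_x/p_y = 5/8 = 0.625.
So y/x = 0.625, i.e. y = 0.625·x.
Substitute into the budget 5·x + 8·y = 80: 10·x = 80, so x* = 8.
Then y* = 0.625·8 = 5.

x* = 8, y* = 5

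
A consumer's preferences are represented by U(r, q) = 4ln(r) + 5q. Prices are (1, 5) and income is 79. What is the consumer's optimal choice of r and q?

MU_r = 4/r, MU_q = 5.
MRS = 4/r ÷ 5.
Tangency: set MRS = p_r/p_q = 1/5 = 0.2.
MRS depends only on r: 0.8/r = 0.2 ⇒ r* = 0.8/0.2 = 4.
From the budget, 5·q = 79 − 1·4 = 75, so q* = 15.

r* = 4, q* = 15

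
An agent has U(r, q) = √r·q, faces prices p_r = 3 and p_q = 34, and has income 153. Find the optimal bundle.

MU_r = 0.5·r^(-0.5)·q and MU_q = √r.
MRS = MU_r/MU_q = (0.5)·q/r.
Tangency: set MRS = p_r/p_q = 3/34.
So (0.5)·q/r = 3/34, i.e. q = (3/17)·r.
Substitute into the budget 3·r + 34·q = 153: 9·r = 153, so r* = 17.
Then q* = (3/17)·17 = 3.

r* = 17, q* = 3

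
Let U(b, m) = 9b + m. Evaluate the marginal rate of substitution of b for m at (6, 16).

MRS = 9

MU_b = 9, MU_m = 1, so MRS = 9/1 = 9 at every bundle.
At (6, 16): MRS = 9.
That is, one extra unit of b is worth 9 units of m at the margin.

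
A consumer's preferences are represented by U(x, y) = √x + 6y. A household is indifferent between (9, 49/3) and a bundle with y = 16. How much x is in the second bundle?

x = 25

U(9, 49/3) = 101.
Set U(x, 16) = 101 and solve.
With y = 16: √x = 101 − 6·16 = 5, so √x = 5 and x = 25.
Check: U(25, 16) = 101.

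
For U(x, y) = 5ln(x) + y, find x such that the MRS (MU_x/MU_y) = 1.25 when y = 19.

x = 4

MU_x = 5/x, MU_y = 1.
MRS = 5/x ÷ 1.
MRS depends only on x: 5/x = 1.25 ⇒ x = 5/1.25 = 4.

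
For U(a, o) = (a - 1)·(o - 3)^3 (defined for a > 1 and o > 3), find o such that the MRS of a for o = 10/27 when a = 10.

MU_a = (o−3)^3, MU_o = 3·(a−1)·(o−3)^2.
MRS = (1/3)·(o−3)/(a−1).
Substitute a = 10: MRS = (o − 3)/27. Setting this equal to 10/27 gives o − 3 = (10/27)·27 = 10, so o = 13.

o = 13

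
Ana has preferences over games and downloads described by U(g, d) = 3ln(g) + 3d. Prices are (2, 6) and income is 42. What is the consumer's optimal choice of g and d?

MU_g = 3/g, MU_d = 3.
MRS = 3/g ÷ 3.
Tangency: set MRS = p_g/p_d = 2/6 = 1/3.
MRS depends only on g: 1/g = 1/3 ⇒ g* = 1/(1/3) = 3.
From the budget, 6·d = 42 − 2·3 = 36, so d* = 6.

g* = 3, d* = 6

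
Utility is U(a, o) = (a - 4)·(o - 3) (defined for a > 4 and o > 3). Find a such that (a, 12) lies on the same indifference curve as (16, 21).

a = 28

U(16, 21) = 216.
Set U(a, 12) = 216 and solve.
With o = 12: (12 − 3) = 9, so (a − 4) = 216/9 = 24.
So a = 4 + 24 = 28.
Check: U(28, 12) = 216.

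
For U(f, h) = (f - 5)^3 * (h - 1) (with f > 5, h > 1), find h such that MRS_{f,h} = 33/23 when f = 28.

h = 12

MU_f = 3·(f−5)^2·(h−1), MU_h = (f−5)^3.
MRS = (3/1)·(h−1)/(f−5).
Substitute f = 28: MRS = (h − 1)/(23/3). Setting this equal to 33/23 gives h − 1 = (33/23)·(23/3) = 11, so h = 12.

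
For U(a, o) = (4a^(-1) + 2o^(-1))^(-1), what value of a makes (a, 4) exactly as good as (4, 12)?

a = 6

U depends on (a, o) only through S = 4a^(-1) + 2o^(-1), so equal utility means equal S. At (4, 12): S = 7/6.
With o = 4: 2·4^(-1) = 0.5, so 4a^(-1) = 7/6 − 0.5 = 2/3, i.e. a^(-1) = 1/6.
Hence a = 1/(1/6) = 6.
Check: U(6, 4) = 0.8571.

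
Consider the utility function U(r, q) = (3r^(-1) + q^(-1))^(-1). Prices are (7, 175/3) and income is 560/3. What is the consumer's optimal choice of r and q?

r* = 10, q* = 2

For CES with ρ = -1, MRS = (3/1)·(q/r)^2.
Tangency: set MRS = p_r/p_q = 7/(175/3) = 3/25.
So (q/r)^2 = 1/25; taking the square root, q/r = 0.2, i.e. q = 0.2·r.
Substitute into the budget 7·r + (175/3)·q = 560/3: (56/3)·r = 560/3, so r* = 10 and q* = 0.2·10 = 2.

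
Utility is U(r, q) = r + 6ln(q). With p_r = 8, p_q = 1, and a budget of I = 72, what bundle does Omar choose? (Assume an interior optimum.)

MU_r = 1, MU_q = 6/q.
MRS = 1 ÷ (6/q).
Tangency: set MRS = p_r/p_q = 8/1 = 8.
MRS depends only on q: (1/6)·q = 8 ⇒ q* = 8/(1/6) = 48.
From the budget, 8·r = 72 − 1·48 = 24, so r* = 3.

r* = 3, q* = 48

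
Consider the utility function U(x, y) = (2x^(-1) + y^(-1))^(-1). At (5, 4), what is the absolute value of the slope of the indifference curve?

MRS = 32/25

For CES with ρ = -1, MRS = (2/1)·(y/x)^2.
At (5, 4): MRS = 32/25.
The indifference curve has slope −32/25 at this bundle.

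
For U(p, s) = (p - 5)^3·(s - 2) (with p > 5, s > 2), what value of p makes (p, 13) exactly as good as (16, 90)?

p = 27

U(16, 90) = 117128.
Set U(p, 13) = 117128 and solve.
With s = 13: (13 − 2) = 11, so (p − 5)^3 = 117128/11 = 10648.
Taking the cube root (with p > 5): p − 5 = 22, so p = 27.
Check: U(27, 13) = 117128.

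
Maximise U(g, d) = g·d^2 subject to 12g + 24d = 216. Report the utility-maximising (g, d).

MU_g = d^2 and MU_d = 2·g·d.
MRS = MU_g/MU_d = (1/2)·d/g.
Tangency: set MRS = p_g/p_d = 12/24 = 0.5.
So (1/2)·d/g = 0.5, i.e. d = g.
Substitute into the budget 12·g + 24·d = 216: 36·g = 216, so g* = 6.
Then d* = 6.

g* = 6, d* = 6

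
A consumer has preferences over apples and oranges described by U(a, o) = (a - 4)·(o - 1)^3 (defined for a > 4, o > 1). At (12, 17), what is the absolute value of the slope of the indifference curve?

MRS = 2/3

MU_a = (o−1)^3, MU_o = 3·(a−4)·(o−1)^2.
MRS = (1/3)·(o−1)/(a−4).
At (12, 17): MRS = 2/3.
That is, one extra unit of a is worth 2/3 units of o at the margin.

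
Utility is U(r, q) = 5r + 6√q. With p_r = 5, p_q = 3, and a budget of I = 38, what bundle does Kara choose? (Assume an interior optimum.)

r* = 7, q* = 1

MU_r = 5, MU_q = 6/(2√q).
MRS = 5 ÷ (6/(2√q)).
Tangency: set MRS = p_r/p_q = 5/3.
MRS depends only on q: (5/3)·√q = 5/3 ⇒ √q = (5/3)/(5/3) = 1 ⇒ q* = 1.
From the budget, 5·r = 38 − 3·1 = 35, so r* = 7.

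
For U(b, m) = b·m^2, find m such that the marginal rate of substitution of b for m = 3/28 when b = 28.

MU_b = m^2 and MU_m = 2·b·m.
MRS = MU_b/MU_m = (1/2)·m/b.
Substitute b = 28: MRS = m/56. Setting m/56 = 3/28 gives m = (3/28)·56 = 6.

m = 6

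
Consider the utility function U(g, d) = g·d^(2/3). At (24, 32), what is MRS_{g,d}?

MRS = 2

MU_g = d^(2/3) and MU_d = 2/3·g·d^(-1/3).
MRS = MU_g/MU_d = (1.5)·d/g.
At (24, 32): MRS = 2.
The indifference curve has slope −2 at this bundle.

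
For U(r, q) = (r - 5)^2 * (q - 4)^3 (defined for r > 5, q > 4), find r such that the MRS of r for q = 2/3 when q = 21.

r = 22

MU_r = 2·(r−5)·(q−4)^3, MU_q = 3·(r−5)^2·(q−4)^2.
MRS = (2/3)·(q−4)/(r−5).
Substitute q = 21: MRS = (34/3)/(r − 5). Setting this equal to 2/3 gives r − 5 = (34/3)/(2/3) = 17, so r = 22.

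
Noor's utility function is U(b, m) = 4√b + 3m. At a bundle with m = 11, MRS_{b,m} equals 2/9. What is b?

b = 9

MU_b = 4/(2√b), MU_m = 3.
MRS = 4/(2√b) ÷ 3.
MRS depends only on b: (2/3)/√b = 2/9 ⇒ √b = (2/3)/(2/9) = 3 ⇒ b = 9.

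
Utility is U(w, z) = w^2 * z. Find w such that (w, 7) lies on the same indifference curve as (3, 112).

w = 12

U(3, 112) = 1008.
Set U(w, 7) = 1008 and solve.
With z = 7: w^2 = 1008/7 = 144; taking the square root, w = 12.
Check: U(12, 7) = 1008.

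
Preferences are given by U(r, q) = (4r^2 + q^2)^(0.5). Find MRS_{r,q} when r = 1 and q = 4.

MRS = 1

For CES with ρ = 2, MRS = (4/1)·(q/r)^(-1).
At (1, 4): MRS = 1.
So at (1, 4) the consumer would give up 1 units of q for one more unit of r.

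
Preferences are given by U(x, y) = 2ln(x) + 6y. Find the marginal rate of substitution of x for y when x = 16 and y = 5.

MRS = 1/48

MU_x = 2/x, MU_y = 6.
MRS = 2/x ÷ 6.
At (16, 5): MRS = 1/48.
That is, one extra unit of x is worth 1/48 units of y at the margin.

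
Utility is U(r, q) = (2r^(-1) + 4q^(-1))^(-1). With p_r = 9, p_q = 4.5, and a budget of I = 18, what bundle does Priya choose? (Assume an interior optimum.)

r* = 1, q* = 2

For CES with ρ = -1, MRS = (2/4)·(q/r)^2.
Tangency: set MRS = p_r/p_q = 9/4.5 = 2.
So (q/r)^2 = 4; taking the square root, q/r = 2, i.e. q = 2·r.
Substitute into the budget 9·r + 4.5·q = 18: 18·r = 18, so r* = 1 and q* = 2·1 = 2.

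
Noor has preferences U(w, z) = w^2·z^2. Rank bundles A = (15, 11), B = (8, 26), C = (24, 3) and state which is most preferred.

Evaluate utility at each bundle:
U(A) = 27225.
U(B) = 43264.
U(C) = 5184.
Highest utility is B, so B ≻ A ≻ C.

Bundle B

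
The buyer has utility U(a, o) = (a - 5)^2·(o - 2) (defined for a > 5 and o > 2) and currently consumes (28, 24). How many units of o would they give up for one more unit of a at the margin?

MU_a = 2·(a−5)·(o−2), MU_o = (a−5)^2.
MRS = (2/1)·(o−2)/(a−5).
At (28, 24): MRS = 44/23.
So at (28, 24) the consumer would give up 44/23 units of o for one more unit of a.

MRS = 44/23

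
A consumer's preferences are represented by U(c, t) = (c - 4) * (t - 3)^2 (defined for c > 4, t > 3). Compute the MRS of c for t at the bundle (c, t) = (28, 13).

MU_c = (t−3)^2, MU_t = 2·(c−4)·(t−3).
MRS = (1/2)·(t−3)/(c−4).
At (28, 13): MRS = 5/24.
The indifference curve has slope −5/24 at this bundle.

MRS = 5/24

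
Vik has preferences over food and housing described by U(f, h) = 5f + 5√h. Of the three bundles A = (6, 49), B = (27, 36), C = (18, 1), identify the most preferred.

Evaluate utility at each bundle:
U(A) = 65.000.
U(B) = 165.000.
U(C) = 95.000.
Highest utility is B, so B ≻ C ≻ A.

Bundle B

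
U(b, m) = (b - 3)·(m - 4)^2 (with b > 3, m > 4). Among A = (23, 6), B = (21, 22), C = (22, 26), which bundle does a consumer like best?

Evaluate utility at each bundle:
U(A) = 80.
U(B) = 5832.
U(C) = 9196.
Highest utility is C, so C ≻ B ≻ A.

Bundle C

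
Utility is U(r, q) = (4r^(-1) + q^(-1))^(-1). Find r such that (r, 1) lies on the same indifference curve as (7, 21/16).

U depends on (r, q) only through S = 4r^(-1) + q^(-1), so equal utility means equal S. At (7, 21/16): S = 4/3.
With q = 1: 1^(-1) = 1, so 4r^(-1) = 4/3 − 1 = 1/3, i.e. r^(-1) = 1/12.
Hence r = 1/(1/12) = 12.
Check: U(12, 1) = 0.75.

r = 12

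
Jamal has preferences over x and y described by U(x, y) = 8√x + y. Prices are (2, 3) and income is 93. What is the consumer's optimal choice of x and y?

x* = 36, y* = 7

MU_x = 8/(2√x), MU_y = 1.
MRS = 8/(2√x) ÷ 1.
Tangency: set MRS = p_x/p_y = 2/3.
MRS depends only on x: 4/√x = 2/3 ⇒ √x = 4/(2/3) = 6 ⇒ x* = 36.
From the budget, 3·y = 93 − 2·36 = 21, so y* = 7.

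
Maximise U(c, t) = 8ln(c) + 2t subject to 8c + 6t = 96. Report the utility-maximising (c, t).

c* = 3, t* = 12

MU_c = 8/c, MU_t = 2.
MRS = 8/c ÷ 2.
Tangency: set MRS = p_c/p_t = 8/6 = 4/3.
MRS depends only on c: 4/c = 4/3 ⇒ c* = 4/(4/3) = 3.
From the budget, 6·t = 96 − 8·3 = 72, so t* = 12.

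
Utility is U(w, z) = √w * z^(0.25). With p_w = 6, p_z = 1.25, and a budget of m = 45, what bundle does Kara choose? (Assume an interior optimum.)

MU_w = 0.5·w^(-0.5)·z^(0.25) and MU_z = 0.25·√w·z^(-0.75).
MRS = MU_w/MU_z = (2)·z/w.
Tangency: set MRS = p_w/p_z = 6/1.25 = 4.8.
So (2)·z/w = 4.8, i.e. z = 2.4·w.
Substitute into the budget 6·w + 1.25·z = 45: 9·w = 45, so w* = 5.
Then z* = 2.4·5 = 12.

w* = 5, z* = 12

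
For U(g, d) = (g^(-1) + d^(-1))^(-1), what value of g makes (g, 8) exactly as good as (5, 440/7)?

U depends on (g, d) only through S = g^(-1) + d^(-1), so equal utility means equal S. At (5, 440/7): S = 19/88.
With d = 8: 8^(-1) = 0.125, so g^(-1) = 19/88 − 0.125 = 1/11.
Hence g = 1/(1/11) = 11.
Check: U(11, 8) = 4.6316.

g = 11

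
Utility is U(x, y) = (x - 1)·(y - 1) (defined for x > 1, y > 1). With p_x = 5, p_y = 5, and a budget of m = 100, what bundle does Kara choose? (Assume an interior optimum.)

x* = 10, y* = 10

MU_x = (y−1), MU_y = (x−1).
MRS = (y−1)/(x−1).
Tangency: set MRS = p_x/p_y = 5/5 = 1.
So (y − 1)/(x − 1) = 1, i.e. (y − 1) = (x − 1).
Rewrite the budget in excess-of-subsistence terms: 5·(x − 1) + 5·(y − 1) = 100 − 5·1 − 5·1 = 90.
Substituting, 10·(x − 1) = 90, so x − 1 = 9 and x* = 10.
Then y − 1 = 9, so y* = 10.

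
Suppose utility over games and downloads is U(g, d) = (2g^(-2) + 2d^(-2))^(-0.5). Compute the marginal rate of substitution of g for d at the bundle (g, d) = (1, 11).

MRS = 1331

For CES with ρ = -2, MRS = (d/g)^3.
At (1, 11): MRS = 1331.
That is, one extra unit of g is worth 1331 units of d at the margin.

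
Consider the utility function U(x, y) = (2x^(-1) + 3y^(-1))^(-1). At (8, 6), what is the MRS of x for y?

For CES with ρ = -1, MRS = (2/3)·(y/x)^2.
At (8, 6): MRS = 0.375.
The indifference curve has slope −0.375 at this bundle.

MRS = 0.375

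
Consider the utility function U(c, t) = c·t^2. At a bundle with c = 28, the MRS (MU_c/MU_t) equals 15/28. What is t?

t = 30

MU_c = t^2 and MU_t = 2·c·t.
MRS = MU_c/MU_t = (1/2)·t/c.
Substitute c = 28: MRS = t/56. Setting t/56 = 15/28 gives t = (15/28)·56 = 30.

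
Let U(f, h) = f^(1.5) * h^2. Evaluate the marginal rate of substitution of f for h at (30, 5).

MU_f = 1.5·√f·h^2 and MU_h = 2·f^(1.5)·h.
MRS = MU_f/MU_h = (0.75)·h/f.
At (30, 5): MRS = 0.125.
That is, one extra unit of f is worth 0.125 units of h at the margin.

MRS = 0.125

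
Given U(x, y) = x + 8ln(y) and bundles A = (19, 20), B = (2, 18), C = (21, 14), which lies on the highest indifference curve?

Evaluate utility at each bundle:
U(A) = 42.966.
U(B) = 25.123.
U(C) = 42.112.
Highest utility is A, so A ≻ C ≻ B.

Bundle A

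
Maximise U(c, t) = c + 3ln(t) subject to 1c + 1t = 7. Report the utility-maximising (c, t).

MU_c = 1, MU_t = 3/t.
MRS = 1 ÷ (3/t).
Tangency: set MRS = p_c/p_t = 1/1 = 1.
MRS depends only on t: (1/3)·t = 1 ⇒ t* = 1/(1/3) = 3.
From the budget, 1·c = 7 − 1·3 = 4, so c* = 4.

c* = 4, t* = 3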